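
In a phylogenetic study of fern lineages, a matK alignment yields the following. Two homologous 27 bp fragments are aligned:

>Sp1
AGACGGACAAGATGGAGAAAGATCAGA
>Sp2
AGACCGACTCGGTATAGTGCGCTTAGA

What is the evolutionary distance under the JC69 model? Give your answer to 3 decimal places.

The sequences differ at 11 of 27 sites, so p = 11/27 ≈ 0.407407.
d = −(3/4) ln(1 − 4p/3) = −0.75 ln(1 − 0.543209) = −0.75 ln(0.456791)
  = −0.75 × (-0.783529) = 0.587647 substitutions/site.

0.588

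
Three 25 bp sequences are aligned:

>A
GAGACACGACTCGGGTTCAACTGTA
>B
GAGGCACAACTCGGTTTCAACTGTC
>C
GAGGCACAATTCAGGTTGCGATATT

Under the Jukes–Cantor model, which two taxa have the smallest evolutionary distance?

A–B: 4/25 differ, p = 0.160, d = 0.180.
A–C: 10/25 differ, p = 0.400, d = 0.572.
B–C: 9/25 differ, p = 0.360, d = 0.490.
The smallest distance is between A and B.

A and B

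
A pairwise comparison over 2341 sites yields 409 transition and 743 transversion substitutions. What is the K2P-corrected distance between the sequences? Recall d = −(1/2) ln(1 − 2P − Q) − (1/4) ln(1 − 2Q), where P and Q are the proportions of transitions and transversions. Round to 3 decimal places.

0.801

P = 409/2341 ≈ 0.174712 and Q = 743/2341 ≈ 0.317386.
Under the Kimura two-parameter model, d = −½ ln(1 − 2P − Q) − ¼ ln(1 − 2Q).
1 − 2P − Q = 0.33319, giving −½ ln(0.33319) = 0.549521.
1 − 2Q = 0.365228, giving −¼ ln(0.365228) = 0.251808.
d = 0.549521 + 0.251808 = 0.801329.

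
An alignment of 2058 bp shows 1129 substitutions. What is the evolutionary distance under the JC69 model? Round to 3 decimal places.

p = 1129/2058 ≈ 0.548591.
d = −(3/4) ln(1 − 4p/3) = −0.75 ln(1 − 0.731455) = −0.75 ln(0.268545)
  = −0.75 × (-1.314737) = 0.986053 substitutions/site.

0.986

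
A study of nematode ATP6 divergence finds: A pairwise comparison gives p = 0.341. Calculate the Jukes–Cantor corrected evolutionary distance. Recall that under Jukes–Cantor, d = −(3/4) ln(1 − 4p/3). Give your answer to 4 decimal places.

0.4548

d = −(3/4) ln(1 − 4p/3) = −0.75 ln(1 − 0.454667) = −0.75 ln(0.545333)
  = −0.75 × (-0.606359) = 0.454769 substitutions/site.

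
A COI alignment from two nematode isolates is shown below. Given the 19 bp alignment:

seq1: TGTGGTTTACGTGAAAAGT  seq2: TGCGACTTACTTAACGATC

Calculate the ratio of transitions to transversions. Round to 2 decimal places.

2.00

Transitions are A↔G and C↔T; transversions are all other mismatches.
Transitions: 6. Transversions: 3.
R = 6/3 = 2.00.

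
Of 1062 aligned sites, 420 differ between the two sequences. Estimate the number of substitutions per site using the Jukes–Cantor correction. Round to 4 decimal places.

p = 420/1062 ≈ 0.39548.
d = −(3/4) ln(1 − 4p/3) = −0.75 ln(1 − 0.527307) = −0.75 ln(0.472693)
  = −0.75 × (-0.749309) = 0.561982 substitutions/site.

0.5620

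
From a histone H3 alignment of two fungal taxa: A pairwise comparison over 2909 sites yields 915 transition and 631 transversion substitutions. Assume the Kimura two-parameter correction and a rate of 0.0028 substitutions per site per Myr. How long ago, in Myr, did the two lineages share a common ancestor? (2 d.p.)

P = 915/2909 ≈ 0.314541 and Q = 631/2909 ≈ 0.216913.
Under the Kimura two-parameter model, d = −½ ln(1 − 2P − Q) − ¼ ln(1 − 2Q).
1 − 2P − Q = 0.154005, giving −½ ln(0.154005) = 0.935385.
1 − 2Q = 0.566174, giving −¼ ln(0.566174) = 0.142213.
d = 0.935385 + 0.142213 = 1.077598.
Under a molecular clock d = 2μt, so t = d/(2μ) = 1.077598 / (2 × 0.0028) = 192.43 Myr.

192.43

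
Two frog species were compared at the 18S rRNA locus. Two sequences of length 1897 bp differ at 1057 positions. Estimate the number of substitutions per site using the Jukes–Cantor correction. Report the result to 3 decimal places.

1.019

p = 1057/1897 ≈ 0.557196.
d = −(3/4) ln(1 − 4p/3) = −0.75 ln(1 − 0.742928) = −0.75 ln(0.257072)
  = −0.75 × (-1.358399) = 1.018799 substitutions/site.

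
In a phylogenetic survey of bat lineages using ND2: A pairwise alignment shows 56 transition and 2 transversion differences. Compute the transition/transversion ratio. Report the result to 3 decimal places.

R = 56/2 = 28.000.

28.000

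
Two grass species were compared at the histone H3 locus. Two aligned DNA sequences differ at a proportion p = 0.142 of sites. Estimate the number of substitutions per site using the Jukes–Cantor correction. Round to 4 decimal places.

d = −(3/4) ln(1 − 4p/3) = −0.75 ln(1 − 0.189333) = −0.75 ln(0.810667)
  = −0.75 × (-0.209898) = 0.157424 substitutions/site.

0.1574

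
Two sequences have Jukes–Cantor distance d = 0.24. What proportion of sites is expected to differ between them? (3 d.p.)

p = (3/4)(1 − e^(−4d/3)) = 0.75 × (1 − e^(-0.32)) = 0.75 × (1 − 0.726149) = 0.205388.

0.205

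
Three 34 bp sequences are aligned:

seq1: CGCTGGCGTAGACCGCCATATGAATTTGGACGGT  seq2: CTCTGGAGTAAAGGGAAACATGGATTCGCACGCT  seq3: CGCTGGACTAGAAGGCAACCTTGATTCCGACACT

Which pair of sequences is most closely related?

seq2 and seq3

seq1–seq2: 12/34 differ, p = 0.353, d = 0.477.
seq1–seq3: 13/34 differ, p = 0.382, d = 0.535.
seq2–seq3: 10/34 differ, p = 0.294, d = 0.373.
The smallest distance is between seq2 and seq3.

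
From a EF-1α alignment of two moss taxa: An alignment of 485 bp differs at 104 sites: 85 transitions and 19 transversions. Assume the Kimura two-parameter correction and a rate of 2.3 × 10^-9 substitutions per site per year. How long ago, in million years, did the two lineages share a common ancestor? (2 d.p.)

P = 85/485 ≈ 0.175258 and Q = 19/485 ≈ 0.039175.
Under the Kimura two-parameter model, d = −½ ln(1 − 2P − Q) − ¼ ln(1 − 2Q).
1 − 2P − Q = 0.610309, giving −½ ln(0.610309) = 0.246895.
1 − 2Q = 0.92165, giving −¼ ln(0.92165) = 0.020397.
d = 0.246895 + 0.020397 = 0.267292.
Under a molecular clock d = 2μt, so t = d/(2μ) = 0.267292 / (2 × 2.3 × 10^-9) = 58.11 million years.

58.11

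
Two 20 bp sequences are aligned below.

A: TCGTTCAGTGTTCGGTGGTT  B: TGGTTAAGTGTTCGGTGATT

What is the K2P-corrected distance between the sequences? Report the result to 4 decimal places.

0.1674

Of 20 sites, 1 differences are transitions and 2 are transversions, so P = 1/20 = 0.05 and Q = 2/20 = 0.1.
Under the Kimura two-parameter model, d = −½ ln(1 − 2P − Q) − ¼ ln(1 − 2Q).
1 − 2P − Q = 0.8, giving −½ ln(0.8) = 0.111572.
1 − 2Q = 0.8, giving −¼ ln(0.8) = 0.055786.
d = 0.111572 + 0.055786 = 0.167358.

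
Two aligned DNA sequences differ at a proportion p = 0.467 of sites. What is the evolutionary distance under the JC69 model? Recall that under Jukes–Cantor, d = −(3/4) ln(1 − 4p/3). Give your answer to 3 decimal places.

0.731

d = −(3/4) ln(1 − 4p/3) = −0.75 ln(1 − 0.622667) = −0.75 ln(0.377333)
  = −0.75 × (-0.974627) = 0.730970 substitutions/site.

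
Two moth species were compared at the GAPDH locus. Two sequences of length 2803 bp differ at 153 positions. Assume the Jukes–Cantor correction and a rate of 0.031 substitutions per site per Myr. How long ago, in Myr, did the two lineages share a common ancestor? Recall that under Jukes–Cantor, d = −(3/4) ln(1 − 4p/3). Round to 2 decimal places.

0.91

p = 153/2803 ≈ 0.054584.
d = −(3/4) ln(1 − 4p/3) = −0.75 ln(1 − 0.072779) = −0.75 ln(0.927221)
  = −0.75 × (-0.075563) = 0.056672 substitutions/site.
Under a molecular clock d = 2μt, so t = d/(2μ) = 0.056672 / (2 × 0.031) = 0.91 Myr.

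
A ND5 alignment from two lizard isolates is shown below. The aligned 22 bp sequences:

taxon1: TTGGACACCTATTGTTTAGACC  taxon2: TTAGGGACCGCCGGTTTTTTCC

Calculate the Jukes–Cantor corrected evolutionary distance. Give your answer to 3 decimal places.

0.699

The sequences differ at 10 of 22 sites (3, 5, 6, 10, 11, 12, 13, 18, 19, 20), so p = 10/22 ≈ 0.454545.
d = −(3/4) ln(1 − 4p/3) = −0.75 ln(1 − 0.60606) = −0.75 ln(0.39394)
  = −0.75 × (-0.931557) = 0.698668 substitutions/site.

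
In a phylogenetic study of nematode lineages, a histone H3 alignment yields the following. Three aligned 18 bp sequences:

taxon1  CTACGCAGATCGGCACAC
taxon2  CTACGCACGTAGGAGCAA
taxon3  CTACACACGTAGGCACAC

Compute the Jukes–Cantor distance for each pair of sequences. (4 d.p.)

d(taxon1,taxon2) = 0.4408, d(taxon1,taxon3) = 0.2635, d(taxon2,taxon3) = 0.2635

taxon1–taxon2: 6/18 sites differ → p ≈ 0.333333, d = −0.75 ln(1 − 0.444444) = 0.440839 ≈ 0.4408.
taxon1–taxon3: 4/18 sites differ → p ≈ 0.222222, d = −0.75 ln(1 − 0.296296) = 0.263548 ≈ 0.2635.
taxon2–taxon3: 4/18 sites differ → p ≈ 0.222222, d = −0.75 ln(1 − 0.296296) = 0.263548 ≈ 0.2635.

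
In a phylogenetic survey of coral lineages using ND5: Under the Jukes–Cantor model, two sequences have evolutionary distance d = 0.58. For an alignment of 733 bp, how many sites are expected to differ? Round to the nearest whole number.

Invert JC69: p = (3/4)(1 − e^(−4d/3)) = 0.75 × (1 − e^(-0.773333)) = 0.75 × (1 − 0.461472) = 0.403896.
Expected differing sites = pL ≈ 0.403896 × 733 = 296.055768 ≈ 296.

296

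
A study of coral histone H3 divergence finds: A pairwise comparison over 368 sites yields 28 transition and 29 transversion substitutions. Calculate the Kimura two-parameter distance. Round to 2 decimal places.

0.17

P = 28/368 ≈ 0.076087 and Q = 29/368 ≈ 0.078804.
Under the Kimura two-parameter model, d = −½ ln(1 − 2P − Q) − ¼ ln(1 − 2Q).
1 − 2P − Q = 0.769022, giving −½ ln(0.769022) = 0.131318.
1 − 2Q = 0.842392, giving −¼ ln(0.842392) = 0.042877.
d = 0.131318 + 0.042877 = 0.174195.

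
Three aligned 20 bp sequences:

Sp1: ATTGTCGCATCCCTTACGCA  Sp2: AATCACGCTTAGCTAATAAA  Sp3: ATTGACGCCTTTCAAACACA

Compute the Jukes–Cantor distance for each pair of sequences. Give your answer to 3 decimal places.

Sp1–Sp2: 10/20 sites differ → p = 0.5, d = −0.75 ln(1 − 0.666667) = 0.823960 ≈ 0.824.
Sp1–Sp3: 7/20 sites differ → p = 0.35, d = −0.75 ln(1 − 0.466667) = 0.471457 ≈ 0.471.
Sp2–Sp3: 8/20 sites differ → p = 0.4, d = −0.75 ln(1 − 0.533333) = 0.571605 ≈ 0.572.

d(Sp1,Sp2) = 0.824, d(Sp1,Sp3) = 0.471, d(Sp2,Sp3) = 0.572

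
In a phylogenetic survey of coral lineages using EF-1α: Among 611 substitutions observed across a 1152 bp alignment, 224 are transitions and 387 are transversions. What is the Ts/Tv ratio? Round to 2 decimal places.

0.58

R = 224/387 = 0.578811… ≈ 0.58 (to 2 d.p.).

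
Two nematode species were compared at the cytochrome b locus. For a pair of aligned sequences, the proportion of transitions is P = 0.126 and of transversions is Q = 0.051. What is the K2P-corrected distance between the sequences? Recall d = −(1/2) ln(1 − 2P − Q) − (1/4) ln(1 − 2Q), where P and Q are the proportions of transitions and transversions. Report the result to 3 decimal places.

0.207

Under the Kimura two-parameter model, d = −½ ln(1 − 2P − Q) − ¼ ln(1 − 2Q).
1 − 2P − Q = 0.697, giving −½ ln(0.697) = 0.180485.
1 − 2Q = 0.898, giving −¼ ln(0.898) = 0.026896.
d = 0.180485 + 0.026896 = 0.207381.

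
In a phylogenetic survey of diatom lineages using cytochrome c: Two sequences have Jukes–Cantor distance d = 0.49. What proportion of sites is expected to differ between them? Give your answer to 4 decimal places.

p = (3/4)(1 − e^(−4d/3)) = 0.75 × (1 − e^(-0.653333)) = 0.75 × (1 − 0.520309) = 0.359768.

0.3598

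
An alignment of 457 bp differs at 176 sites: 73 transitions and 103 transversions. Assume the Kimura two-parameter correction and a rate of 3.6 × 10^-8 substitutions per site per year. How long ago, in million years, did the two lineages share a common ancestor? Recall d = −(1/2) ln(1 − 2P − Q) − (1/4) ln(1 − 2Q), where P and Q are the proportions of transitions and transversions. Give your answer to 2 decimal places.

7.55

P = 73/457 ≈ 0.159737 and Q = 103/457 ≈ 0.225383.
Under the Kimura two-parameter model, d = −½ ln(1 − 2P − Q) − ¼ ln(1 − 2Q).
1 − 2P − Q = 0.455143, giving −½ ln(0.455143) = 0.393572.
1 − 2Q = 0.549234, giving −¼ ln(0.549234) = 0.149808.
d = 0.393572 + 0.149808 = 0.543380.
Under a molecular clock d = 2μt, so t = d/(2μ) = 0.543380 / (2 × 3.6 × 10^-8) = 7.55 million years.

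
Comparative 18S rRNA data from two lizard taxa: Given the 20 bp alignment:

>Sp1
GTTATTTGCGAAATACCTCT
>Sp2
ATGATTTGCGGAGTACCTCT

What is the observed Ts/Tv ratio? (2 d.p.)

Transitions are A↔G and C↔T; transversions are all other mismatches.
Transitions: 3. Transversions: 1.
R = 3/1 = 3.00.

3.00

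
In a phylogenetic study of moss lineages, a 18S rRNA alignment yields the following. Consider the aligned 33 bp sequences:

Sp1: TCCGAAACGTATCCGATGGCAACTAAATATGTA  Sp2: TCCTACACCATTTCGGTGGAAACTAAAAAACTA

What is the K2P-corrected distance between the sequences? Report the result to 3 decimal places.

Of 33 sites, 2 differences are transitions and 9 are transversions, so P = 2/33 ≈ 0.060606 and Q = 9/33 ≈ 0.272727.
Under the Kimura two-parameter model, d = −½ ln(1 − 2P − Q) − ¼ ln(1 − 2Q).
1 − 2P − Q = 0.606061, giving −½ ln(0.606061) = 0.250387.
1 − 2Q = 0.454546, giving −¼ ln(0.454546) = 0.197114.
d = 0.250387 + 0.197114 = 0.447501.

0.448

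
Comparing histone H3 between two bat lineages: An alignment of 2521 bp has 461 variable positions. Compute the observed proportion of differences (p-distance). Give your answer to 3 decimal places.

p = 461/2521 = 0.182863… ≈ 0.183 (to 3 d.p.).

0.183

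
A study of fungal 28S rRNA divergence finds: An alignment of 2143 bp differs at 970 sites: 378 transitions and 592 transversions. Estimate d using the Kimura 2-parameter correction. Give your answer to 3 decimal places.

0.697

P = 378/2143 ≈ 0.176388 and Q = 592/2143 ≈ 0.276248.
Under the Kimura two-parameter model, d = −½ ln(1 − 2P − Q) − ¼ ln(1 − 2Q).
1 − 2P − Q = 0.370976, giving −½ ln(0.370976) = 0.495809.
1 − 2Q = 0.447504, giving −¼ ln(0.447504) = 0.201017.
d = 0.495809 + 0.201017 = 0.696826.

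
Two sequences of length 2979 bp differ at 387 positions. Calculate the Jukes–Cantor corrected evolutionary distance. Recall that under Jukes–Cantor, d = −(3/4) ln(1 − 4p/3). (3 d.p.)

0.143

p = 387/2979 ≈ 0.129909.
d = −(3/4) ln(1 − 4p/3) = −0.75 ln(1 − 0.173212) = −0.75 ln(0.826788)
  = −0.75 × (-0.190207) = 0.142655 substitutions/site.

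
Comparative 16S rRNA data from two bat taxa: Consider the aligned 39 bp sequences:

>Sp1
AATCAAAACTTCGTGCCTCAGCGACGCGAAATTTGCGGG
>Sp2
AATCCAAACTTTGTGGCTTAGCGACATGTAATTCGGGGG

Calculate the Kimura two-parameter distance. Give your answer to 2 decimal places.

0.28

Of 39 sites, 5 differences are transitions and 4 are transversions, so P = 5/39 ≈ 0.128205 and Q = 4/39 ≈ 0.102564.
Under the Kimura two-parameter model, d = −½ ln(1 − 2P − Q) − ¼ ln(1 − 2Q).
1 − 2P − Q = 0.641026, giving −½ ln(0.641026) = 0.222343.
1 − 2Q = 0.794872, giving −¼ ln(0.794872) = 0.057394.
d = 0.222343 + 0.057394 = 0.279737.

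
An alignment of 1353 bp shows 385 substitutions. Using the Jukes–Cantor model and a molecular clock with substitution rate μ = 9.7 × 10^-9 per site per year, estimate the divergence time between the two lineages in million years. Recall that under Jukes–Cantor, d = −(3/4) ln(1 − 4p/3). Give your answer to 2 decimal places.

p = 385/1353 ≈ 0.284553.
d = −(3/4) ln(1 − 4p/3) = −0.75 ln(1 − 0.379404) = −0.75 ln(0.620596)
  = −0.75 × (-0.477075) = 0.357806 substitutions/site.
Under a molecular clock d = 2μt, so t = d/(2μ) = 0.357806 / (2 × 9.7 × 10^-9) = 18.44 million years.

18.44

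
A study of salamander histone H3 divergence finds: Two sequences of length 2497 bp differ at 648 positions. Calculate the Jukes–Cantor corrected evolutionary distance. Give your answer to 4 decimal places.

p = 648/2497 ≈ 0.259511.
d = −(3/4) ln(1 − 4p/3) = −0.75 ln(1 − 0.346015) = −0.75 ln(0.653985)
  = −0.75 × (-0.424671) = 0.318503 substitutions/site.

0.3185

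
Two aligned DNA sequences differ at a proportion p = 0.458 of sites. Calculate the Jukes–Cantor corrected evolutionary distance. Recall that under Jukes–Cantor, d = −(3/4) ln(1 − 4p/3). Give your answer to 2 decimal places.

0.71

d = −(3/4) ln(1 − 4p/3) = −0.75 ln(1 − 0.610667) = −0.75 ln(0.389333)
  = −0.75 × (-0.943320) = 0.707490 substitutions/site.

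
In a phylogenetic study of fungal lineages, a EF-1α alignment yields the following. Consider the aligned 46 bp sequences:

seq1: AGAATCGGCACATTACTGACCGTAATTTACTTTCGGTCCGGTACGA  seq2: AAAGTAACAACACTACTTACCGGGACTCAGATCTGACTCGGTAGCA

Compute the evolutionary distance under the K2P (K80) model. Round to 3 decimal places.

0.756

Of 46 sites, 12 differences are transitions and 9 are transversions, so P = 12/46 ≈ 0.26087 and Q = 9/46 ≈ 0.195652.
Under the Kimura two-parameter model, d = −½ ln(1 − 2P − Q) − ¼ ln(1 − 2Q).
1 − 2P − Q = 0.282608, giving −½ ln(0.282608) = 0.631847.
1 − 2Q = 0.608696, giving −¼ ln(0.608696) = 0.124109.
d = 0.631847 + 0.124109 = 0.755956.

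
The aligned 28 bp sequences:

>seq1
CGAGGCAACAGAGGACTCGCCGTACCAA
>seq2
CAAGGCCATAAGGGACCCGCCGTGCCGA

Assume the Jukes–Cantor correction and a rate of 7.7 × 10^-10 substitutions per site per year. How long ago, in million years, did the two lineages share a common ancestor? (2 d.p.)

233.56

The sequences differ at 8 of 28 sites (2, 7, 9, 11, 12, 17, 24, 27), so p = 8/28 ≈ 0.285714.
d = −(3/4) ln(1 − 4p/3) = −0.75 ln(1 − 0.380952) = −0.75 ln(0.619048)
  = −0.75 × (-0.479572) = 0.359679 substitutions/site.
Under a molecular clock d = 2μt, so t = d/(2μ) = 0.359679 / (2 × 7.7 × 10^-10) = 233.56 million years.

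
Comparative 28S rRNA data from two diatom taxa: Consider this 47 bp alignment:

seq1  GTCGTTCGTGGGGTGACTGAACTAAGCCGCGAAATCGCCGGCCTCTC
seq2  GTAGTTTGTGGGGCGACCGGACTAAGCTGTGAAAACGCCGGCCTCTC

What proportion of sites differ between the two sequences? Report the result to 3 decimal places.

0.170

The sequences differ at 8 of 47 positions (sites 3, 7, 14, 18, 20, 28, 30, 35).
p = 8/47 = 0.170212… ≈ 0.170 (to 3 d.p.).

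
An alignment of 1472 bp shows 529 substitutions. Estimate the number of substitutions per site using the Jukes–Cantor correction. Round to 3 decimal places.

0.489

p = 529/1472 = 0.359375.
d = −(3/4) ln(1 − 4p/3) = −0.75 ln(1 − 0.479167) = −0.75 ln(0.520833)
  = −0.75 × (-0.652326) = 0.489245 substitutions/site.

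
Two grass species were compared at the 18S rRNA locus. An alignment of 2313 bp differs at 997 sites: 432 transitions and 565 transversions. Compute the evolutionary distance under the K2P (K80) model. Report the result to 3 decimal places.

P = 432/2313 ≈ 0.18677 and Q = 565/2313 ≈ 0.244272.
Under the Kimura two-parameter model, d = −½ ln(1 − 2P − Q) − ¼ ln(1 − 2Q).
1 − 2P − Q = 0.382188, giving −½ ln(0.382188) = 0.480921.
1 − 2Q = 0.511456, giving −¼ ln(0.511456) = 0.167623.
d = 0.480921 + 0.167623 = 0.648544.

0.649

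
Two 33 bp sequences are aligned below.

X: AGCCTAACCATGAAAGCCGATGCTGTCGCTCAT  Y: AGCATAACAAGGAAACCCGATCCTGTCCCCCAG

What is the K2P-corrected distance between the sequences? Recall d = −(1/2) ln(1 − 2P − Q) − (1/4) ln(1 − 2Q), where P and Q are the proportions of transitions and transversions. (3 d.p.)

0.297

Of 33 sites, 1 differences are transitions and 7 are transversions, so P = 1/33 ≈ 0.030303 and Q = 7/33 ≈ 0.212121.
Under the Kimura two-parameter model, d = −½ ln(1 − 2P − Q) − ¼ ln(1 − 2Q).
1 − 2P − Q = 0.727273, giving −½ ln(0.727273) = 0.159227.
1 − 2Q = 0.575758, giving −¼ ln(0.575758) = 0.138017.
d = 0.159227 + 0.138017 = 0.297244.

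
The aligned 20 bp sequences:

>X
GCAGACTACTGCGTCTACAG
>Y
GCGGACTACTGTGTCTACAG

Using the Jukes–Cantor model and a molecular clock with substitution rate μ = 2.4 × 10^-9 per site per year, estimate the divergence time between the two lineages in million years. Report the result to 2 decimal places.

22.36

The sequences differ at 2 of 20 sites (3, 12), so p = 2/20 = 0.1.
d = −(3/4) ln(1 − 4p/3) = −0.75 ln(1 − 0.133333) = −0.75 ln(0.866667)
  = −0.75 × (-0.143100) = 0.107325 substitutions/site.
Under a molecular clock d = 2μt, so t = d/(2μ) = 0.107325 / (2 × 2.4 × 10^-9) = 22.36 million years.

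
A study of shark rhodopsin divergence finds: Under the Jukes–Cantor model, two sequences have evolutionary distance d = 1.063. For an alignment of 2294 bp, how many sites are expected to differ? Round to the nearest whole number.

1304

Invert JC69: p = (3/4)(1 − e^(−4d/3)) = 0.75 × (1 − e^(-1.417333)) = 0.75 × (1 − 0.242360) = 0.568230.
Expected differing sites = pL ≈ 0.568230 × 2294 = 1303.51962 ≈ 1304.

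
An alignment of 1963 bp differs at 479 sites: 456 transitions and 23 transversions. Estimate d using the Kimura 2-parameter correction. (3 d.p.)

P = 456/1963 ≈ 0.232298 and Q = 23/1963 ≈ 0.011717.
Under the Kimura two-parameter model, d = −½ ln(1 − 2P − Q) − ¼ ln(1 − 2Q).
1 − 2P − Q = 0.523687, giving −½ ln(0.523687) = 0.323431.
1 − 2Q = 0.976566, giving −¼ ln(0.976566) = 0.005928.
d = 0.323431 + 0.005928 = 0.329359.

0.329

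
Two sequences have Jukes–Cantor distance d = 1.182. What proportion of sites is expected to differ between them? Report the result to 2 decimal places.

p = (3/4)(1 − e^(−4d/3)) = 0.75 × (1 − e^(-1.576)) = 0.75 × (1 − 0.206801) = 0.594899.

0.59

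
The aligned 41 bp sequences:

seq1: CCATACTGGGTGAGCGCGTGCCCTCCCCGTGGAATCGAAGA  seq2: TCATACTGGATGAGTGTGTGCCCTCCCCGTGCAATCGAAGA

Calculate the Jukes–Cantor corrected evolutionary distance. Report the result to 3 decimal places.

The sequences differ at 5 of 41 sites (1, 10, 15, 17, 32), so p = 5/41 ≈ 0.121951.
d = −(3/4) ln(1 − 4p/3) = −0.75 ln(1 − 0.162601) = −0.75 ln(0.837399)
  = −0.75 × (-0.177455) = 0.133091 substitutions/site.

0.133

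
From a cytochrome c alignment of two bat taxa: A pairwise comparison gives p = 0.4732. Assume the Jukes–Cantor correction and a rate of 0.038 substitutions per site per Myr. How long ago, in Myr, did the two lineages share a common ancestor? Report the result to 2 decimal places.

9.84

d = −(3/4) ln(1 − 4p/3) = −0.75 ln(1 − 0.630933) = −0.75 ln(0.369067)
  = −0.75 × (-0.996777) = 0.747583 substitutions/site.
Under a molecular clock d = 2μt, so t = d/(2μ) = 0.747583 / (2 × 0.038) = 9.84 Myr.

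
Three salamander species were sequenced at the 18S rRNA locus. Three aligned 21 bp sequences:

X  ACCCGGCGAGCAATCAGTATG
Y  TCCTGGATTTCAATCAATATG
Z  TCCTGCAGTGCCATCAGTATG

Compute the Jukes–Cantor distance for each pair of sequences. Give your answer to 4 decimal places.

X–Y: 7/21 sites differ → p ≈ 0.333333, d = −0.75 ln(1 − 0.444444) = 0.440839 ≈ 0.4408.
X–Z: 6/21 sites differ → p ≈ 0.285714, d = −0.75 ln(1 − 0.380952) = 0.359679 ≈ 0.3597.
Y–Z: 5/21 sites differ → p ≈ 0.238095, d = −0.75 ln(1 − 0.31746) = 0.286451 ≈ 0.2865.

d(X,Y) = 0.4408, d(X,Z) = 0.3597, d(Y,Z) = 0.2865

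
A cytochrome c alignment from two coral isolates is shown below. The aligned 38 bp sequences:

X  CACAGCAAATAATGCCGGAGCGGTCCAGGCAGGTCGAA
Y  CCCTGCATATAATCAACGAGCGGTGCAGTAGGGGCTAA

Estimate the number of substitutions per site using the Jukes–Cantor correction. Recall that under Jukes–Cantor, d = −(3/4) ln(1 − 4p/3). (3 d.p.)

0.457

The sequences differ at 13 of 38 sites, so p = 13/38 ≈ 0.342105.
d = −(3/4) ln(1 − 4p/3) = −0.75 ln(1 − 0.45614) = −0.75 ln(0.54386)
  = −0.75 × (-0.609063) = 0.456797 substitutions/site.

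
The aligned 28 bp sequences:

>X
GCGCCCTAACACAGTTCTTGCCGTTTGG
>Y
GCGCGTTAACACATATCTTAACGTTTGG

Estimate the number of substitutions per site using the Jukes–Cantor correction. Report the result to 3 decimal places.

The sequences differ at 6 of 28 sites (5, 6, 14, 15, 20, 21), so p = 6/28 ≈ 0.214286.
d = −(3/4) ln(1 − 4p/3) = −0.75 ln(1 − 0.285715) = −0.75 ln(0.714285)
  = −0.75 × (-0.336473) = 0.252355 substitutions/site.

0.252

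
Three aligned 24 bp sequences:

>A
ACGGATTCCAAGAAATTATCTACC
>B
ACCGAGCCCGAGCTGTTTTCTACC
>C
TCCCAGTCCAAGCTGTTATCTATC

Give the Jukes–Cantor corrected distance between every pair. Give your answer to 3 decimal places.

A–B: 8/24 sites differ → p ≈ 0.333333, d = −0.75 ln(1 − 0.444444) = 0.440839 ≈ 0.441.
A–C: 8/24 sites differ → p ≈ 0.333333, d = −0.75 ln(1 − 0.444444) = 0.440839 ≈ 0.441.
B–C: 6/24 sites differ → p = 0.25, d = −0.75 ln(1 − 0.333333) = 0.304098 ≈ 0.304.

d(A,B) = 0.441, d(A,C) = 0.441, d(B,C) = 0.304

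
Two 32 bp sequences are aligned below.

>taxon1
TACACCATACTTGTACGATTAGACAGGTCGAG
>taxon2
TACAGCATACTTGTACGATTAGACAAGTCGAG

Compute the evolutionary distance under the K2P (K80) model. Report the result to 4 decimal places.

0.0654

Of 32 sites, 1 differences are transitions and 1 are transversions, so P = 1/32 = 0.03125 and Q = 1/32 = 0.03125.
Under the Kimura two-parameter model, d = −½ ln(1 − 2P − Q) − ¼ ln(1 − 2Q).
1 − 2P − Q = 0.90625, giving −½ ln(0.90625) = 0.049220.
1 − 2Q = 0.9375, giving −¼ ln(0.9375) = 0.016135.
d = 0.049220 + 0.016135 = 0.065355.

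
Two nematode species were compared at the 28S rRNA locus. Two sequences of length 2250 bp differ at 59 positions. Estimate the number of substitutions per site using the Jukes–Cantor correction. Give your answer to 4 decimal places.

0.0267

p = 59/2250 ≈ 0.026222.
d = −(3/4) ln(1 − 4p/3) = −0.75 ln(1 − 0.034963) = −0.75 ln(0.965037)
  = −0.75 × (-0.035589) = 0.026692 substitutions/site.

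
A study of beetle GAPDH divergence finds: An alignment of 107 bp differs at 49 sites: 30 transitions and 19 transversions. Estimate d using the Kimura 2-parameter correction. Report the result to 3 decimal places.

0.780

P = 30/107 ≈ 0.280374 and Q = 19/107 ≈ 0.17757.
Under the Kimura two-parameter model, d = −½ ln(1 − 2P − Q) − ¼ ln(1 − 2Q).
1 − 2P − Q = 0.261682, giving −½ ln(0.261682) = 0.670313.
1 − 2Q = 0.64486, giving −¼ ln(0.64486) = 0.109681.
d = 0.670313 + 0.109681 = 0.779994.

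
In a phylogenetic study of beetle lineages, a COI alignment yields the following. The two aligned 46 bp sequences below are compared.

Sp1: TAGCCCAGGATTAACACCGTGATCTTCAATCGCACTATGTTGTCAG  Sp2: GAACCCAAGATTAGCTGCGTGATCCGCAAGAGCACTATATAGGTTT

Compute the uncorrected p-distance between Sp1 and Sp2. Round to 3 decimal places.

The sequences differ at 16 of 46 positions.
p = 16/46 = 0.347826… ≈ 0.348 (to 3 d.p.).

0.348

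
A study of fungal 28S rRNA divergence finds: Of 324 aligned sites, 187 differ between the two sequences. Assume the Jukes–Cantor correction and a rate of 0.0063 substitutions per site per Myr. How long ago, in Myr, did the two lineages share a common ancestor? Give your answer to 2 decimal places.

87.36

p = 187/324 ≈ 0.57716.
d = −(3/4) ln(1 − 4p/3) = −0.75 ln(1 − 0.769547) = −0.75 ln(0.230453)
  = −0.75 × (-1.467708) = 1.100781 substitutions/site.
Under a molecular clock d = 2μt, so t = d/(2μ) = 1.100781 / (2 × 0.0063) = 87.36 Myr.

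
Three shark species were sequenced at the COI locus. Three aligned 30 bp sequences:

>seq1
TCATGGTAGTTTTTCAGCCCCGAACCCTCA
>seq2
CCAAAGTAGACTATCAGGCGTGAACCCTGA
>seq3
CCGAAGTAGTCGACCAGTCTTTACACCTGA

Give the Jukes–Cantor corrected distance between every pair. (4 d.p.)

d(seq1,seq2) = 0.4408, d(seq1,seq3) = 0.8240, d(seq2,seq3) = 0.3831

seq1–seq2: 10/30 sites differ → p ≈ 0.333333, d = −0.75 ln(1 − 0.444444) = 0.440839 ≈ 0.4408.
seq1–seq3: 15/30 sites differ → p = 0.5, d = −0.75 ln(1 − 0.666667) = 0.823960 ≈ 0.8240.
seq2–seq3: 9/30 sites differ → p = 0.3, d = −0.75 ln(1 − 0.4) = 0.383119 ≈ 0.3831.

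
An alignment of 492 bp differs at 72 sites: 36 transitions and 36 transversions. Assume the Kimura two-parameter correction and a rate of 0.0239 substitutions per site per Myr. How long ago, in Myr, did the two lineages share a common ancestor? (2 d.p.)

P = 36/492 ≈ 0.073171 and Q = 36/492 ≈ 0.073171.
Under the Kimura two-parameter model, d = −½ ln(1 − 2P − Q) − ¼ ln(1 − 2Q).
1 − 2P − Q = 0.780487, giving −½ ln(0.780487) = 0.123919.
1 − 2Q = 0.853658, giving −¼ ln(0.853658) = 0.039556.
d = 0.123919 + 0.039556 = 0.163475.
Under a molecular clock d = 2μt, so t = d/(2μ) = 0.163475 / (2 × 0.0239) = 3.42 Myr.

3.42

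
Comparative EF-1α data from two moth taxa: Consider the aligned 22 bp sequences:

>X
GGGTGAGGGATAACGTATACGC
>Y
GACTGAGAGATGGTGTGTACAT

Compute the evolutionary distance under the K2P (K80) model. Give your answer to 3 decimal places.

Of 22 sites, 8 differences are transitions and 1 are transversions, so P = 8/22 ≈ 0.363636 and Q = 1/22 ≈ 0.045455.
Under the Kimura two-parameter model, d = −½ ln(1 − 2P − Q) − ¼ ln(1 − 2Q).
1 − 2P − Q = 0.227273, giving −½ ln(0.227273) = 0.740802.
1 − 2Q = 0.90909, giving −¼ ln(0.90909) = 0.023828.
d = 0.740802 + 0.023828 = 0.764630.

0.765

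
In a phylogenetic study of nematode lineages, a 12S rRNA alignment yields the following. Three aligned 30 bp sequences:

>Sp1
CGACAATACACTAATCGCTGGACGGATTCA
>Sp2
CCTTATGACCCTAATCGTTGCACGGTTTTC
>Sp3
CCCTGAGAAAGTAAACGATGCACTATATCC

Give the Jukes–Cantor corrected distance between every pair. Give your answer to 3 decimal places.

d(Sp1,Sp2) = 0.503, d(Sp1,Sp3) = 0.824, d(Sp2,Sp3) = 0.572

Sp1–Sp2: 11/30 sites differ → p ≈ 0.366667, d = −0.75 ln(1 − 0.488889) = 0.503376 ≈ 0.503.
Sp1–Sp3: 15/30 sites differ → p = 0.5, d = −0.75 ln(1 − 0.666667) = 0.823960 ≈ 0.824.
Sp2–Sp3: 12/30 sites differ → p = 0.4, d = −0.75 ln(1 − 0.533333) = 0.571605 ≈ 0.572.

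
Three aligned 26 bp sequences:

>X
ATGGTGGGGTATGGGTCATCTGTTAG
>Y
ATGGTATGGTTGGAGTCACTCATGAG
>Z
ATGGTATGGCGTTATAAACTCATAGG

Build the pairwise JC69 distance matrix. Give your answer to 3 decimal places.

d(X,Y) = 0.539, d(X,Z) = 1.100, d(Y,Z) = 0.464

X–Y: 10/26 sites differ → p ≈ 0.384615, d = −0.75 ln(1 − 0.51282) = 0.539341 ≈ 0.539.
X–Z: 15/26 sites differ → p ≈ 0.576923, d = −0.75 ln(1 − 0.769231) = 1.099754 ≈ 1.100.
Y–Z: 9/26 sites differ → p ≈ 0.346154, d = −0.75 ln(1 − 0.461539) = 0.464280 ≈ 0.464.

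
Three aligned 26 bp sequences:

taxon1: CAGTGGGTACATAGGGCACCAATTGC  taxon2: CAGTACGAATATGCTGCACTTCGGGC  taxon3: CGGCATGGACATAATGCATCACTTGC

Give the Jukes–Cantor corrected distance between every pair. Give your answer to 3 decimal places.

d(taxon1,taxon2) = 0.717, d(taxon1,taxon3) = 0.464, d(taxon2,taxon3) = 0.717

taxon1–taxon2: 12/26 sites differ → p ≈ 0.461538, d = −0.75 ln(1 − 0.615384) = 0.716632 ≈ 0.717.
taxon1–taxon3: 9/26 sites differ → p ≈ 0.346154, d = −0.75 ln(1 − 0.461539) = 0.464280 ≈ 0.464.
taxon2–taxon3: 12/26 sites differ → p ≈ 0.461538, d = −0.75 ln(1 − 0.615384) = 0.716632 ≈ 0.717.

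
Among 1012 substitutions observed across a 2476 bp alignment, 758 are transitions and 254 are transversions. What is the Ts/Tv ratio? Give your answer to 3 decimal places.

R = 758/254 = 2.984251… ≈ 2.984 (to 3 d.p.).

2.984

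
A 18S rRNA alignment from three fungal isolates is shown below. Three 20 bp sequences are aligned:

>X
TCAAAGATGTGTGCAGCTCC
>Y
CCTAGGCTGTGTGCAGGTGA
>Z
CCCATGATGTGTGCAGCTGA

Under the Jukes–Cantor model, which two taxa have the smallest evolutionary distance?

X–Y: 7/20 differ, p = 0.350, d = 0.471.
X–Z: 5/20 differ, p = 0.250, d = 0.304.
Y–Z: 4/20 differ, p = 0.200, d = 0.233.
The smallest distance is between Y and Z.

Y and Z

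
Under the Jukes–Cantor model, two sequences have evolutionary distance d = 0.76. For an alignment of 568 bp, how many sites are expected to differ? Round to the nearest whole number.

271

Invert JC69: p = (3/4)(1 − e^(−4d/3)) = 0.75 × (1 − e^(-1.013333)) = 0.75 × (1 − 0.363007) = 0.477745.
Expected differing sites = pL ≈ 0.477745 × 568 = 271.35916 ≈ 271.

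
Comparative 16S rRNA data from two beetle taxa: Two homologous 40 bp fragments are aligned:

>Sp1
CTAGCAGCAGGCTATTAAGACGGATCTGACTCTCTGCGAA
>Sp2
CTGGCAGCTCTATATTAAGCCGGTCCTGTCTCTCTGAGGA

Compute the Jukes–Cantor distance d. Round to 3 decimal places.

The sequences differ at 11 of 40 sites, so p = 11/40 = 0.275.
d = −(3/4) ln(1 − 4p/3) = −0.75 ln(1 − 0.366667) = −0.75 ln(0.633333)
  = −0.75 × (-0.456759) = 0.342569 substitutions/site.

0.343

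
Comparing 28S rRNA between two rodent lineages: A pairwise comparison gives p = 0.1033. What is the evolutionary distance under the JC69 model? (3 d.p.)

0.111

d = −(3/4) ln(1 − 4p/3) = −0.75 ln(1 − 0.137733) = −0.75 ln(0.862267)
  = −0.75 × (-0.148190) = 0.111143 substitutions/site.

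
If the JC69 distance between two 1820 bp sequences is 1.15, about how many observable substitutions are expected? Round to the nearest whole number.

1070

Invert JC69: p = (3/4)(1 − e^(−4d/3)) = 0.75 × (1 − e^(-1.533333)) = 0.75 × (1 − 0.215815) = 0.588139.
Expected differing sites = pL ≈ 0.588139 × 1820 = 1070.41298 ≈ 1070.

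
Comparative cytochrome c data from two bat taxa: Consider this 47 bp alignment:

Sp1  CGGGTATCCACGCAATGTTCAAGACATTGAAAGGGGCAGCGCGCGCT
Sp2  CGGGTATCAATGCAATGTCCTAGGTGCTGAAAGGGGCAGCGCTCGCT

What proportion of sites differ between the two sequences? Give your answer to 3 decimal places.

The sequences differ at 9 of 47 positions (sites 9, 11, 19, 21, 24, 25, 26, 27, 43).
p = 9/47 = 0.191489… ≈ 0.191 (to 3 d.p.).

0.191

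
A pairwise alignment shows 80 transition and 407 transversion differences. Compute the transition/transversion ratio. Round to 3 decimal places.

0.197

R = 80/407 = 0.196560… ≈ 0.197 (to 3 d.p.).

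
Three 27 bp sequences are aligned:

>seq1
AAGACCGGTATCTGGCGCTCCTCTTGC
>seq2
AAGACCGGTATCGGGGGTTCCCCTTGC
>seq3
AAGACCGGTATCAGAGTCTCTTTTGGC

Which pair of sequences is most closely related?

seq1 and seq2

seq1–seq2: 4/27 differ, p = 0.148, d = 0.165.
seq1–seq3: 7/27 differ, p = 0.259, d = 0.318.
seq2–seq3: 8/27 differ, p = 0.296, d = 0.377.
The smallest distance is between seq1 and seq2.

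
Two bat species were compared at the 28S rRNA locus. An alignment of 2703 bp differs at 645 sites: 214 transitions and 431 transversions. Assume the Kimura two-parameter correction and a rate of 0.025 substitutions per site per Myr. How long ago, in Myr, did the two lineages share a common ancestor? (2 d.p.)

5.74

P = 214/2703 ≈ 0.079171 and Q = 431/2703 ≈ 0.159452.
Under the Kimura two-parameter model, d = −½ ln(1 − 2P − Q) − ¼ ln(1 − 2Q).
1 − 2P − Q = 0.682206, giving −½ ln(0.682206) = 0.191212.
1 − 2Q = 0.681096, giving −¼ ln(0.681096) = 0.096013.
d = 0.191212 + 0.096013 = 0.287225.
Under a molecular clock d = 2μt, so t = d/(2μ) = 0.287225 / (2 × 0.025) = 5.74 Myr.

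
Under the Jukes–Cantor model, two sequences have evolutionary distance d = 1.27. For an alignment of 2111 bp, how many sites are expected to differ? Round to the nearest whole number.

1292

Invert JC69: p = (3/4)(1 − e^(−4d/3)) = 0.75 × (1 − e^(-1.693333)) = 0.75 × (1 − 0.183906) = 0.612071.
Expected differing sites = pL ≈ 0.612071 × 2111 = 1292.081881 ≈ 1292.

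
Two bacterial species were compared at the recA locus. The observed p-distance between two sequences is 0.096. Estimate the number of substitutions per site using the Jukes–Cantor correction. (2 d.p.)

0.10

d = −(3/4) ln(1 − 4p/3) = −0.75 ln(1 − 0.128) = −0.75 ln(0.872)
  = −0.75 × (-0.136966) = 0.102725 substitutions/site.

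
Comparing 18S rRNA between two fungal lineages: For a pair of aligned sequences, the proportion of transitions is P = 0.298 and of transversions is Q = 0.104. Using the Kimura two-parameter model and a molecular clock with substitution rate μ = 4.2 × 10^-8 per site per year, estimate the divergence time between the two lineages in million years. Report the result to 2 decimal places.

7.86

Under the Kimura two-parameter model, d = −½ ln(1 − 2P − Q) − ¼ ln(1 − 2Q).
1 − 2P − Q = 0.3, giving −½ ln(0.3) = 0.601986.
1 − 2Q = 0.792, giving −¼ ln(0.792) = 0.058298.
d = 0.601986 + 0.058298 = 0.660284.
Under a molecular clock d = 2μt, so t = d/(2μ) = 0.660284 / (2 × 4.2 × 10^-8) = 7.86 million years.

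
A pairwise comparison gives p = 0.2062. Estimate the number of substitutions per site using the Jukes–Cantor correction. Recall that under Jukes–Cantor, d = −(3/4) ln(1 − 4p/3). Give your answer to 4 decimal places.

0.2411

d = −(3/4) ln(1 − 4p/3) = −0.75 ln(1 − 0.274933) = −0.75 ln(0.725067)
  = −0.75 × (-0.321491) = 0.241118 substitutions/site.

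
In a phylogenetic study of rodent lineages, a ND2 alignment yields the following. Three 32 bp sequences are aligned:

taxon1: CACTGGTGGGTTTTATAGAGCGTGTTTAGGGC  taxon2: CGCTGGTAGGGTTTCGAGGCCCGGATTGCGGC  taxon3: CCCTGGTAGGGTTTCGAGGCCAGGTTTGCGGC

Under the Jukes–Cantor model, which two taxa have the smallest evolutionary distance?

taxon2 and taxon3

taxon1–taxon2: 12/32 differ, p = 0.375, d = 0.520.
taxon1–taxon3: 11/32 differ, p = 0.344, d = 0.460.
taxon2–taxon3: 3/32 differ, p = 0.094, d = 0.100.
The smallest distance is between taxon2 and taxon3.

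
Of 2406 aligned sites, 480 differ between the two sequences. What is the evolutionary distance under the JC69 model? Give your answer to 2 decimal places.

p = 480/2406 ≈ 0.199501.
d = −(3/4) ln(1 − 4p/3) = −0.75 ln(1 − 0.266001) = −0.75 ln(0.733999)
  = −0.75 × (-0.309248) = 0.231936 substitutions/site.

0.23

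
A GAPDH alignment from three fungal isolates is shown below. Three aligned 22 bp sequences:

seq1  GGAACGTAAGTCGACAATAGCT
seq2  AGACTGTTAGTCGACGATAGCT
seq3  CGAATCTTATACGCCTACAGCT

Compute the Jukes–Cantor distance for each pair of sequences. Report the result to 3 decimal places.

seq1–seq2: 5/22 sites differ → p ≈ 0.227273, d = −0.75 ln(1 − 0.303031) = 0.270761 ≈ 0.271.
seq1–seq3: 9/22 sites differ → p ≈ 0.409091, d = −0.75 ln(1 − 0.545455) = 0.591344 ≈ 0.591.
seq2–seq3: 8/22 sites differ → p ≈ 0.363636, d = −0.75 ln(1 − 0.484848) = 0.497470 ≈ 0.497.

d(seq1,seq2) = 0.271, d(seq1,seq3) = 0.591, d(seq2,seq3) = 0.497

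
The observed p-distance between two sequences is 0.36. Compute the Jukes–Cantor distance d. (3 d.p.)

0.490

d = −(3/4) ln(1 − 4p/3) = −0.75 ln(1 − 0.48) = −0.75 ln(0.52)
  = −0.75 × (-0.653926) = 0.490445 substitutions/site.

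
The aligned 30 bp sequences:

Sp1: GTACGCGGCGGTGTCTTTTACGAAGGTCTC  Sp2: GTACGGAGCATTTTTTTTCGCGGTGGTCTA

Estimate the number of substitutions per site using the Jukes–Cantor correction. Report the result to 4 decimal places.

0.5034

The sequences differ at 11 of 30 sites, so p = 11/30 ≈ 0.366667.
d = −(3/4) ln(1 − 4p/3) = −0.75 ln(1 − 0.488889) = −0.75 ln(0.511111)
  = −0.75 × (-0.671168) = 0.503376 substitutions/site.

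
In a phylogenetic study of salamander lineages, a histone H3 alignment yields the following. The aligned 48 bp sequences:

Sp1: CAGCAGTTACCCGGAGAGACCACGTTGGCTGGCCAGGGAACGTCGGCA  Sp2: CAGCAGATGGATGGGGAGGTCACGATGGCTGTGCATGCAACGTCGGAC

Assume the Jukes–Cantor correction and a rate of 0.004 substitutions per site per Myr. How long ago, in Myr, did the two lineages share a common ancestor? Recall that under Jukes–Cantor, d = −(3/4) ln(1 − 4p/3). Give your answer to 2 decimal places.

The sequences differ at 15 of 48 sites, so p = 15/48 = 0.3125.
d = −(3/4) ln(1 − 4p/3) = −0.75 ln(1 − 0.416667) = −0.75 ln(0.583333)
  = −0.75 × (-0.538997) = 0.404248 substitutions/site.
Under a molecular clock d = 2μt, so t = d/(2μ) = 0.404248 / (2 × 0.004) = 50.53 Myr.

50.53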